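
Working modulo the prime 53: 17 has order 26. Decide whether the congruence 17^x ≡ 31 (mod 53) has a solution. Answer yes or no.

no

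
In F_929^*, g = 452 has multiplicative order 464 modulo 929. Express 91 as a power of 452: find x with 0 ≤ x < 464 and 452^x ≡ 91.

263

Baby-step giant-step with m = ceil(sqrt(464)) = 22.
Baby table (452^j mod 929 for j=0..21):
  0:1  1:452  2:853  3:21  4:202  5:262  6:441  7:526
  8:857  9:900  10:827  11:346  12:320  13:645  14:763  15:217
  16:539  17:230  18:841  19:171  20:185  21:10
Giant step factor: 452^(-22) ≡ 327 (mod 929).
Scan 91·327^i mod 929 for i = 0, 1, …:
  i=0: 91   i=1: 29   i=2: 193   i=3: 868
  i=4: 491   i=5: 769   i=6: 633   i=7: 753
  i=8: 46   i=9: 178   i=10: 608   i=11: 10
Match at i=11, j=21: x = 11·22 + 21 = 263.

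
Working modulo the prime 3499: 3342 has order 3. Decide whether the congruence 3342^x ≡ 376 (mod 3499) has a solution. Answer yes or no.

376 ∈ ⟨3342⟩ iff 376^3 ≡ 1 (mod 3499), since |⟨3342⟩| = 3.
376^3 mod 3499 = 568.
Since 568 ≠ 1, 376 does not lie in the subgroup.

no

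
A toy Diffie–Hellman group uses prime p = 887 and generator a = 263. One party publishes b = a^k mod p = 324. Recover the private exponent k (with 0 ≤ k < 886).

144

Baby-step giant-step with m = ceil(sqrt(886)) = 30.
Baby table (263^j mod 887 for j=0..29):
  0:1  1:263  2:870  3:851  4:289  5:612  6:409  7:240
  8:143  9:355  10:230  11:174  12:525  13:590  14:832  15:614
  16:48  17:206  18:71  19:46  20:567  21:105  22:118  23:876
  24:655  25:187  26:396  27:369  28:364  29:823
Giant step factor: 263^(-30) ≡ 169 (mod 887).
Scan 324·169^i mod 887 for i = 0, 1, …:
  i=0: 324   i=1: 649   i=2: 580   i=3: 450
  i=4: 655
Match at i=4, j=24: k = 4·30 + 24 = 144.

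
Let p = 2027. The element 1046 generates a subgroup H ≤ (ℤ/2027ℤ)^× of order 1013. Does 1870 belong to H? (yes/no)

1870 ∈ ⟨1046⟩ iff 1870^1013 ≡ 1 (mod 2027), since |⟨1046⟩| = 1013.
1870^1013 mod 2027 = 2026.
Since 2026 ≠ 1, 1870 does not lie in the subgroup.

no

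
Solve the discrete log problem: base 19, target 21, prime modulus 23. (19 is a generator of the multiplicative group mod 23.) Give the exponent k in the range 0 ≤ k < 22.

17

Successive powers of 19 modulo 23:
  19^0=1  19^1=19  19^2=16  19^3=5  19^4=3  19^5=11
  19^6=2  19^7=15  19^8=9  19^9=10  19^10=6  19^11=22
  19^12=4  19^13=7  19^14=18  19^15=20  19^16=12  19^17=21
So 19^17 ≡ 21 (mod 23), giving k = 17.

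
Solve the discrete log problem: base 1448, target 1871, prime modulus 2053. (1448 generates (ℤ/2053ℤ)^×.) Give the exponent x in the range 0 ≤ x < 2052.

1653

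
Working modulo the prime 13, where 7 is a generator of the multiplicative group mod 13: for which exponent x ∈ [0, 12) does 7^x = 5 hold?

Successive powers of 7 modulo 13:
  7^0=1  7^1=7  7^2=10  7^3=5
So 7^3 ≡ 5 (mod 13), giving x = 3.

3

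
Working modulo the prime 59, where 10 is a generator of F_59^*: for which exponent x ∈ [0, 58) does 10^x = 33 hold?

19

Baby-step giant-step with m = ceil(sqrt(58)) = 8.
Baby table (10^j mod 59 for j=0..7):
  0:1  1:10  2:41  3:56  4:29  5:54  6:9  7:31
Giant step factor: 10^(-8) ≡ 4 (mod 59).
Scan 33·4^i mod 59 for i = 0, 1, …:
  i=0: 33   i=1: 14   i=2: 56
Match at i=2, j=3: x = 2·8 + 3 = 19.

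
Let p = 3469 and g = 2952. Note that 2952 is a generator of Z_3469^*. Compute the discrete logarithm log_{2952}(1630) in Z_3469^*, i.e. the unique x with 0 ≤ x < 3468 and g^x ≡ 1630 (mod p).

Baby-step giant-step with m = ceil(sqrt(3468)) = 59.
Baby table (2952^j mod 3469 for j=0..58):
  0:1  1:2952  2:176  3:2671  4:3224  5:1781  6:1977  7:1246
  8:1052  9:749  10:1295  11:2  12:2435  13:352  14:1873  15:2979
  16:93  17:485  18:2492  19:2104  20:1498  21:2590  22:4  23:1401
  24:704  25:277  26:2489  27:186  28:970  29:1515  30:739  31:2996
  32:1711  33:8  34:2802  35:1408  36:554  37:1509  38:372  39:1940
  40:3030  41:1478  42:2523  43:3422  44:16  45:2135  46:2816  47:1108
  48:3018  49:744  50:411  51:2591  52:2956  53:1577  54:3375  55:32
  56:801  57:2163  58:2216
Giant step factor: 2952^(-59) ≡ 2296 (mod 3469).
Scan 1630·2296^i mod 3469 for i = 0, 1, …:
  i=0: 1630   i=1: 2898   i=2: 266   i=3: 192
  i=4: 269   i=5: 142   i=6: 3415   i=7: 900
  i=8: 2345   i=9: 232     …   i=46: 963
  i=47: 1295
Match at i=47, j=10: x = 47·59 + 10 = 2783.

2783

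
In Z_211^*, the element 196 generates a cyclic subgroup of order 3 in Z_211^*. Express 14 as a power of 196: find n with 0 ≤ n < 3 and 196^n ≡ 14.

Successive powers of 196 modulo 211:
  196^0=1  196^1=196  196^2=14
So 196^2 ≡ 14 (mod 211), giving n = 2.

2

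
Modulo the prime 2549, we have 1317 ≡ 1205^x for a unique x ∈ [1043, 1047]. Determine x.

1047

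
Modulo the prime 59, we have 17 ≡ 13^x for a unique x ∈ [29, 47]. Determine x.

46

Compute 13^29 mod 59 = 58, then multiply by 13 repeatedly:
  13^29=58  13^30=46  13^31=8  13^32=45  13^33=54
  13^34=53  13^35=40  13^36=48  13^37=34  13^38=29
  13^39=23  13^40=4  13^41=52  13^42=27  13^43=56
  13^44=20  13^45=24  13^46=17
Found 17 at exponent 46.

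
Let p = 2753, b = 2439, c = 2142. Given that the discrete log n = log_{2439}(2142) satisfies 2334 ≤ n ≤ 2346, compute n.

2338

Compute 2439^2334 mod 2753 = 2092, then multiply by 2439 repeatedly:
  2439^2334=2092  2439^2335=1079  2439^2336=2566  2439^2337=905  2439^2338=2142
Found 2142 at exponent 2338.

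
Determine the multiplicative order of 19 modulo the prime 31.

15

The order of 19 must divide p − 1 = 30 = 2 · 3 · 5.
Divisors: 1, 2, 3, 5, 6, 10, 15, 30.
Check each in increasing order: 19^1 ≡ 19;  19^2 ≡ 20;  19^3 ≡ 8;  19^5 ≡ 5;  19^6 ≡ 2;  19^10 ≡ 25;  19^15 ≡ 1.
Smallest exponent giving 1 is 15.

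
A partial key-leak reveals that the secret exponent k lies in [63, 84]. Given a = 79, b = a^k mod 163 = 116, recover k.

Compute 79^63 mod 163 = 78, then multiply by 79 repeatedly:
  79^63=78  79^64=131  79^65=80  79^66=126  79^67=11
  79^68=54  79^69=28  79^70=93  79^71=12  79^72=133
  79^73=75  79^74=57  79^75=102  79^76=71  79^77=67
  79^78=77  79^79=52  79^80=33  79^81=162  79^82=84
  79^83=116
Found 116 at exponent 83.

83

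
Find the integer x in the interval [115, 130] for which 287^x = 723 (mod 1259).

Compute 287^115 mod 1259 = 498, then multiply by 287 repeatedly:
  287^115=498  287^116=659  287^117=283  287^118=645  287^119=42
  287^120=723
Found 723 at exponent 120.

120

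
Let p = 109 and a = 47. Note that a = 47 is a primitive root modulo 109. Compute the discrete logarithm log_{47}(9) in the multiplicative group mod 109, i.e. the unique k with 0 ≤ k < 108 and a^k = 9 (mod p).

Baby-step giant-step with m = ceil(sqrt(108)) = 11.
Baby table (47^j mod 109 for j=0..10):
  0:1  1:47  2:29  3:55  4:78  5:69  6:82  7:39
  8:89  9:41  10:74
Giant step factor: 47^(-11) ≡ 98 (mod 109).
Scan 9·98^i mod 109 for i = 0, 1, …:
  i=0: 9   i=1: 10   i=2: 108   i=3: 11
  i=4: 97   i=5: 23   i=6: 74
Match at i=6, j=10: k = 6·11 + 10 = 76.

76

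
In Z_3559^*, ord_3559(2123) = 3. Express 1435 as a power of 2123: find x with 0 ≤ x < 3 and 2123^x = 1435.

Successive powers of 2123 modulo 3559:
  2123^0=1  2123^1=2123  2123^2=1435
So 2123^2 ≡ 1435 (mod 3559), giving x = 2.

2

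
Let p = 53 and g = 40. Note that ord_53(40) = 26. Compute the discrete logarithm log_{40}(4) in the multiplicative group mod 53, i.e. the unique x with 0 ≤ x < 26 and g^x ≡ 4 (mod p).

Successive powers of 40 modulo 53:
  40^0=1  40^1=40  40^2=10  40^3=29  40^4=47  40^5=25
  40^6=46  40^7=38  40^8=36  40^9=9  40^10=42  40^11=37
  40^12=49  40^13=52  40^14=13  40^15=43  40^16=24  40^17=6
  40^18=28  40^19=7  40^20=15  40^21=17  40^22=44  40^23=11
  40^24=16  40^25=4
So 40^25 ≡ 4 (mod 53), giving x = 25.

25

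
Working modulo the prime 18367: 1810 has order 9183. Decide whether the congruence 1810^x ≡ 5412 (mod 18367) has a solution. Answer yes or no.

no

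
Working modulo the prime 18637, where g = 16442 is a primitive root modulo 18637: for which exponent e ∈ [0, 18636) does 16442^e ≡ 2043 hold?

18326

Baby-step giant-step with m = ceil(sqrt(18636)) = 137.
Baby table (16442^j mod 18637 for j=0..136):
  0:1  1:16442  2:9679  3:775  4:13479  5:9151  6:4241  7:9505
  8:9965  9:6663  10:4760  11:7157  12:1376  13:17511  14:11486  15:4091
  16:3289  17:11801  18:2235  19:14343  20:13645  21:17521  22:8173  23:7696
  24:11039  25:16132  26:560  27:842  28:15510  29:5349  30:255  31:18022
  32:8061  33:11255  34:7937  35:3880  36:509  37:965  38:6443  39:3098
  40:2395  41:17246  42:15414  43:11062  44:2921  45:18170  46:30  47:8698
  48:10815  49:4613  50:12993  51:13612  52:15408  53:5595  54:758  55:13520
  56:12341  57:9703  58:4006  59:3494  60:9114  61:10908  62:5485  63:18564
  64:11139  65:1639  66:17973  67:3794  68:2909  69:7236  70:14341  71:18035
  72:16800  73:6623  74:18012  75:11374  76:7650  77:187  78:18186  79:2184
  80:14466  81:4578  82:15270  83:10313  84:6920  85:18392  86:15939  87:14181
  88:15132  89:15031  90:13082  91:4627  92:900  93:22  94:7621  95:7931
  96:17050  97:16983  98:14952  99:117  100:4103  101:14223  102:16127  103:11535
  104:8358  105:11635  106:12502  107:10411  108:15454  109:16447  110:17341  111:11896
  112:17354  113:1998  114:12722  115:12073  116:1579  117:577  118:801  119:12320
  120:18524  121:5754  122:5856  123:5610  124:5107  125:9609  126:5329  127:6881
  128:10812  129:11198  130:2593  131:11287  132:12245  133:15416  134:6672  135:3642
  136:1083
Giant step factor: 16442^(-137) ≡ 18454 (mod 18637).
Scan 2043·18454^i mod 18637 for i = 0, 1, …:
  i=0: 2043   i=1: 17508   i=2: 1600   i=3: 5392
  i=4: 1025   i=5: 17432   i=6: 15508   i=7: 13497
  i=8: 8770   i=9: 16509     …   i=132: 9204
  i=133: 11635
Match at i=133, j=105: e = 133·137 + 105 = 18326.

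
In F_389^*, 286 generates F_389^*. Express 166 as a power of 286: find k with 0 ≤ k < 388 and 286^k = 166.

Baby-step giant-step with m = ceil(sqrt(388)) = 20.
Baby table (286^j mod 389 for j=0..19):
  0:1  1:286  2:106  3:363  4:344  5:356  6:287  7:3
  8:80  9:318  10:311  11:254  12:290  13:83  14:9  15:240
  16:176  17:155  18:373  19:92
Giant step factor: 286^(-20) ≡ 25 (mod 389).
Scan 166·25^i mod 389 for i = 0, 1, …:
  i=0: 166   i=1: 260   i=2: 276   i=3: 287
Match at i=3, j=6: k = 3·20 + 6 = 66.

66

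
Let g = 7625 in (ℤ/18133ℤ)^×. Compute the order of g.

18132

The order of 7625 must divide p − 1 = 18132 = 2^2 · 3 · 1511.
Divisors: 1, 2, 3, 4, 6, 12, 1511, 3022, 4533, 6044, 9066, 18132.
Check each in increasing order: 7625^1 ≡ 7625;  7625^2 ≡ 6227;  7625^3 ≡ 8681;  7625^4 ≡ 7175;  7625^6 ≡ 17146;  7625^12 ≡ 13120;  7625^1511 ≡ 14552;  7625^3022 ≡ 3530;  7625^4533 ≡ 15904;  7625^6044 ≡ 3529;  7625^9066 ≡ 18132;  7625^18132 ≡ 1.
Smallest exponent giving 1 is 18132.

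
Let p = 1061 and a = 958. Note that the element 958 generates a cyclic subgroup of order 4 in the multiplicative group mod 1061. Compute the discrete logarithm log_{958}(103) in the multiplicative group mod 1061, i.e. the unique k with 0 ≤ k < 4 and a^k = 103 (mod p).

3

Successive powers of 958 modulo 1061:
  958^0=1  958^1=958  958^2=1060  958^3=103
So 958^3 ≡ 103 (mod 1061), giving k = 3.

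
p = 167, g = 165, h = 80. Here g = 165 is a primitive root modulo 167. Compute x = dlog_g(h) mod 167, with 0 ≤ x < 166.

Baby-step giant-step with m = ceil(sqrt(166)) = 13.
Baby table (165^j mod 167 for j=0..12):
  0:1  1:165  2:4  3:159  4:16  5:135  6:64  7:39
  8:89  9:156  10:22  11:123  12:88
Giant step factor: 165^(-13) ≡ 37 (mod 167).
Scan 80·37^i mod 167 for i = 0, 1, …:
  i=0: 80   i=1: 121   i=2: 135
Match at i=2, j=5: x = 2·13 + 5 = 31.

31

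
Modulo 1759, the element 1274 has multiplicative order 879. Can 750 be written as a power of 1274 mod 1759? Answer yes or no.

750 ∈ ⟨1274⟩ iff 750^879 ≡ 1 (mod 1759), since |⟨1274⟩| = 879.
750^879 mod 1759 = 1758.
Since 1758 ≠ 1, 750 does not lie in the subgroup.

no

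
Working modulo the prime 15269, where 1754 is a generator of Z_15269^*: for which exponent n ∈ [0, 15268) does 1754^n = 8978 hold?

9617

Baby-step giant-step with m = ceil(sqrt(15268)) = 124.
Baby table (1754^j mod 15269 for j=0..123):
  0:1  1:1754  2:7447  3:7043  4:801  5:206  6:10137  7:7182
  8:303  9:12316  10:11898  11:11638  12:13668  13:1342  14:2442  15:7948
  16:195  17:6112  18:1610  19:14444  20:3505  21:9632  22:7014  23:11011
  24:13278  25:4387  26:14491  27:9598  28:8454  29:2117  30:2851  31:7691
  32:7487  33:858  34:8570  35:7084  36:11639  37:153  38:8789  39:9485
  40:8749  41:401  42:980  43:8792  44:14747  45:552  46:6261  47:3383
  48:9410  49:14620  50:6829  51:7170  52:9793  53:14566  54:3727  55:2026
  56:11196  57:1850  58:7872  59:4312  60:5093  61:757  62:14644  63:3118
  64:2670  65:10866  66:3252  67:8671  68:1010  69:336  70:9122  71:13345
  72:15022  73:9563  74:8140  75:1045  76:650  77:10194  78:277  79:12519
  80:1504  81:11748  82:8111  83:11255  84:13722  85:4444  86:7586  87:6545
  88:12911  89:1967  90:14593  91:5278  92:4598  93:2860  94:8208  95:13434
  96:3169  97:510  98:8938  99:11258  100:3715  101:11516  102:13446  103:8948
  104:13529  105:1840  106:5601  107:6187  108:11008  109:8016  110:12584  111:8631
  112:7195  113:7836  114:2244  115:11843  116:6782  117:1077  118:10971  119:4194
  120:11887  121:7613  122:8096  123:214
Giant step factor: 1754^(-124) ≡ 14533 (mod 15269).
Scan 8978·14533^i mod 15269 for i = 0, 1, …:
  i=0: 8978   i=1: 3669   i=2: 2229   i=3: 8508
  i=4: 13671   i=5: 415   i=6: 15209   i=7: 13622
  i=8: 5941   i=9: 9627     …   i=76: 12945
  i=77: 336
Match at i=77, j=69: n = 77·124 + 69 = 9617.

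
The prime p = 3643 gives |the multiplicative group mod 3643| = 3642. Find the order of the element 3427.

1214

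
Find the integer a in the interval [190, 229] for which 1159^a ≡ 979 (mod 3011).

223

Compute 1159^190 mod 3011 = 2382, then multiply by 1159 repeatedly:
  1159^190=2382  1159^191=2662  1159^192=1994  1159^193=1609  1159^194=1022
  1159^195=1175  1159^196=853  1159^197=1019  1159^198=709  1159^199=2739
  1159^200=907  1159^201=374  1159^202=2893  1159^203=1744  1159^204=915
  1159^205=613  1159^206=2882  1159^207=1039  1159^208=2812  1159^209=1206
  1159^210=650  1159^211=600  1159^212=2870  1159^213=2186  1159^214=1323
  1159^215=758  1159^216=2321  1159^217=1216  1159^218=196  1159^219=1339
  1159^220=1236  1159^221=2299  1159^222=2817  1159^223=979
Found 979 at exponent 223.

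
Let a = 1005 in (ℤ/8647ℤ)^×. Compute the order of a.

The order of 1005 must divide p − 1 = 8646 = 2 · 3 · 11 · 131.
Divisors: 1, 2, 3, 6, 11, 22, 33, 66, 131, 262, 393, 786, 1441, 2882, 4323, 8646.
Check each in increasing order: 1005^1 ≡ 1005;  1005^2 ≡ 6973;  1005^3 ≡ 3795;  1005^6 ≡ 4770;  1005^11 ≡ 5991;  1005^22 ≡ 7031;  1005^33 ≡ 3184;  1005^66 ≡ 3572;  1005^131 ≡ 2956;  1005^262 ≡ 4466;  1005^393 ≡ 6174;  1005^786 ≡ 2300;  1005^1441 ≡ 795;  1005^2882 ≡ 794;  1005^4323 ≡ 8646;  1005^8646 ≡ 1.
Smallest exponent giving 1 is 8646.

8646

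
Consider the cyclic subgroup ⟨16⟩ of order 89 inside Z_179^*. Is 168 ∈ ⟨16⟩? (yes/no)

yes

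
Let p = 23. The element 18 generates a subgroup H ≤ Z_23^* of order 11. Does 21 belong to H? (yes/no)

21 ∈ ⟨18⟩ iff 21^11 ≡ 1 (mod 23), since |⟨18⟩| = 11.
21^11 mod 23 = 22.
Since 22 ≠ 1, 21 does not lie in the subgroup.

no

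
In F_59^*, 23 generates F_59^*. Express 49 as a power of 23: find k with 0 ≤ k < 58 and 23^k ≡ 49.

14

Successive powers of 23 modulo 59:
  23^0=1  23^1=23  23^2=57  23^3=13  23^4=4  23^5=33
  23^6=51  23^7=52  23^8=16  23^9=14  23^10=27  23^11=31
  23^12=5  23^13=56  23^14=49
So 23^14 ≡ 49 (mod 59), giving k = 14.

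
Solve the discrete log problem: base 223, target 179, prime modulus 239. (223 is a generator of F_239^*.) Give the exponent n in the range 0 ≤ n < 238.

59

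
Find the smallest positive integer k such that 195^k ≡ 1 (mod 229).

76

The order of 195 must divide p − 1 = 228 = 2^2 · 3 · 19.
Divisors: 1, 2, 3, 4, 6, 12, 19, 38, 57, 76, 114, 228.
Check each in increasing order: 195^1 ≡ 195;  195^2 ≡ 11;  195^3 ≡ 84;  195^4 ≡ 121;  195^6 ≡ 186;  195^12 ≡ 17;  195^19 ≡ 122;  195^38 ≡ 228;  195^57 ≡ 107;  195^76 ≡ 1.
Smallest exponent giving 1 is 76.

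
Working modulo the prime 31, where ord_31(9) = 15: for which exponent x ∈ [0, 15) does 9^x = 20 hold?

Successive powers of 9 modulo 31:
  9^0=1  9^1=9  9^2=19  9^3=16  9^4=20
So 9^4 ≡ 20 (mod 31), giving x = 4.

4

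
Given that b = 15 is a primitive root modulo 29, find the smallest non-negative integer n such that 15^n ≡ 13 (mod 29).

Successive powers of 15 modulo 29:
  15^0=1  15^1=15  15^2=22  15^3=11  15^4=20  15^5=10
  15^6=5  15^7=17  15^8=23  15^9=26  15^10=13
So 15^10 ≡ 13 (mod 29), giving n = 10.

10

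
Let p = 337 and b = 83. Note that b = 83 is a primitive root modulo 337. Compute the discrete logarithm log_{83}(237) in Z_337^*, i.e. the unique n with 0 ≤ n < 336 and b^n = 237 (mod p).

26

Baby-step giant-step with m = ceil(sqrt(336)) = 19.
Baby table (83^j mod 337 for j=0..18):
  0:1  1:83  2:149  3:235  4:296  5:304  6:294  7:138
  8:333  9:5  10:78  11:71  12:164  13:132  14:172  15:122
  16:16  17:317  18:25
Giant step factor: 83^(-19) ≡ 248 (mod 337).
Scan 237·248^i mod 337 for i = 0, 1, …:
  i=0: 237   i=1: 138
Match at i=1, j=7: n = 1·19 + 7 = 26.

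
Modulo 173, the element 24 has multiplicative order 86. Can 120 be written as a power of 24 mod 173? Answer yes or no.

no

120 ∈ ⟨24⟩ iff 120^86 ≡ 1 (mod 173), since |⟨24⟩| = 86.
120^86 mod 173 = 172.
Since 172 ≠ 1, 120 does not lie in the subgroup.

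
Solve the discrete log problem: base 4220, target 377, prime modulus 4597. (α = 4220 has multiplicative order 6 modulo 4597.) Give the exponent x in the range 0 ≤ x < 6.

4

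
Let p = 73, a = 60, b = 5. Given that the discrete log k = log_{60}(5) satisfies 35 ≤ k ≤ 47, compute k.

Compute 60^35 mod 73 = 45, then multiply by 60 repeatedly:
  60^35=45  60^36=72  60^37=13  60^38=50  60^39=7
  60^40=55  60^41=15  60^42=24  60^43=53  60^44=41
  60^45=51  60^46=67  60^47=5
Found 5 at exponent 47.

47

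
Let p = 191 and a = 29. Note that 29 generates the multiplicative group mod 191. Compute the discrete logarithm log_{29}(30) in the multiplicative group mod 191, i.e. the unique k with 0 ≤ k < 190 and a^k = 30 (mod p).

Baby-step giant-step with m = ceil(sqrt(190)) = 14.
Baby table (29^j mod 191 for j=0..13):
  0:1  1:29  2:77  3:132  4:8  5:41  6:43  7:101
  8:64  9:137  10:153  11:44  12:130  13:141
Giant step factor: 29^(-14) ≡ 120 (mod 191).
Scan 30·120^i mod 191 for i = 0, 1, …:
  i=0: 30   i=1: 162   i=2: 149   i=3: 117
  i=4: 97   i=5: 180   i=6: 17   i=7: 130
Match at i=7, j=12: k = 7·14 + 12 = 110.

110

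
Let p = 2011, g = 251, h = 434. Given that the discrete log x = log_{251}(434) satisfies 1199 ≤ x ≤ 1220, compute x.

1200

Compute 251^1199 mod 2011 = 1524, then multiply by 251 repeatedly:
  251^1199=1524  251^1200=434
Found 434 at exponent 1200.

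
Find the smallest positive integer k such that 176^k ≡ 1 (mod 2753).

The order of 176 must divide p − 1 = 2752 = 2^6 · 43.
Divisors: 1, 2, 4, 8, 16, 32, 43, 64, 86, 172, 344, 688, 1376, 2752.
Check each in increasing order: 176^1 ≡ 176;  176^2 ≡ 693;  176^4 ≡ 1227;  176^8 ≡ 2391;  176^16 ≡ 1653;  176^32 ≡ 1433;  176^43 ≡ 175;  176^64 ≡ 2504;  176^86 ≡ 342;  176^172 ≡ 1338;  176^344 ≡ 794;  176^688 ≡ 2752;  176^1376 ≡ 1.
Smallest exponent giving 1 is 1376.

1376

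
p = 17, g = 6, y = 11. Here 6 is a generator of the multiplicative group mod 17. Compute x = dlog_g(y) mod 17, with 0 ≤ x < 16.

9

Successive powers of 6 modulo 17:
  6^0=1  6^1=6  6^2=2  6^3=12  6^4=4  6^5=7
  6^6=8  6^7=14  6^8=16  6^9=11
So 6^9 ≡ 11 (mod 17), giving x = 9.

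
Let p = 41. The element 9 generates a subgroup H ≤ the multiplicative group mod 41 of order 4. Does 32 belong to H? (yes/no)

⟨9⟩ has order 4; its elements mod 41 are {1, 9, 32, 40}.
32 is in this set.

yes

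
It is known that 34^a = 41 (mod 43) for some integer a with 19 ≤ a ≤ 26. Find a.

24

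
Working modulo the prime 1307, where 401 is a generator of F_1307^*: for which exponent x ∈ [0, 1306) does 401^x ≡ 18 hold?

Baby-step giant-step with m = ceil(sqrt(1306)) = 37.
Baby table (401^j mod 1307 for j=0..36):
  0:1  1:401  2:40  3:356  4:293  5:1170  6:1264  7:1055
  8:894  9:376  10:471  11:663  12:542  13:380  14:768  15:823
  16:659  17:245  18:220  19:651  20:958  21:1207  22:417  23:1228
  24:996  25:761  26:630  27:379  28:367  29:783  30:303  31:1259
  32:357  33:694  34:1210  35:313  36:41
Giant step factor: 401^(-37) ≡ 221 (mod 1307).
Scan 18·221^i mod 1307 for i = 0, 1, …:
  i=0: 18   i=1: 57   i=2: 834   i=3: 27
  i=4: 739   i=5: 1251   i=6: 694
Match at i=6, j=33: x = 6·37 + 33 = 255.

255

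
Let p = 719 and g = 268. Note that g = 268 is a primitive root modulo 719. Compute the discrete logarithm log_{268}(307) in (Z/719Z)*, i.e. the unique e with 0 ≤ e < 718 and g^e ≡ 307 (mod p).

221

Baby-step giant-step with m = ceil(sqrt(718)) = 27.
Baby table (268^j mod 719 for j=0..26):
  0:1  1:268  2:643  3:483  4:24  5:680  6:333  7:88
  8:576  9:502  10:83  11:674  12:163  13:544  14:554  15:358
  16:317  17:114  18:354  19:683  20:418  21:579  22:587  23:574
  24:685  25:235  26:427
Giant step factor: 268^(-27) ≡ 694 (mod 719).
Scan 307·694^i mod 719 for i = 0, 1, …:
  i=0: 307   i=1: 234   i=2: 621   i=3: 293
  i=4: 584   i=5: 499   i=6: 467   i=7: 548
  i=8: 680
Match at i=8, j=5: e = 8·27 + 5 = 221.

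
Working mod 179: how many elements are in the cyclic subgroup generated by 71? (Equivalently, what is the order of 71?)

178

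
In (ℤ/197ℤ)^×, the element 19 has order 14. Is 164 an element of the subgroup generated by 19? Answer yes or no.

yes

⟨19⟩ has order 14; its elements mod 197 are {1, 6, 19, 33, 36, 83, 93, 104, 114, 161, 164, 178, 191, 196}.
164 is in this set.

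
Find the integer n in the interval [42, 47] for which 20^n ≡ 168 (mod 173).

Compute 20^42 mod 173 = 4, then multiply by 20 repeatedly:
  20^42=4  20^43=80  20^44=43  20^45=168
Found 168 at exponent 45.

45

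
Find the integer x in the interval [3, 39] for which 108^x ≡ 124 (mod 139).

Compute 108^3 mod 139 = 94, then multiply by 108 repeatedly:
  108^3=94  108^4=5  108^5=123  108^6=79  108^7=53
  108^8=25  108^9=59  108^10=117  108^11=126  108^12=125
  108^13=17  108^14=29  108^15=74  108^16=69  108^17=85
  108^18=6  108^19=92  108^20=67  108^21=8  108^22=30
  108^23=43  108^24=57  108^25=40  108^26=11  108^27=76
  108^28=7  108^29=61  108^30=55  108^31=102  108^32=35
  108^33=27  108^34=136  108^35=93  108^36=36  108^37=135
  108^38=124
Found 124 at exponent 38.

38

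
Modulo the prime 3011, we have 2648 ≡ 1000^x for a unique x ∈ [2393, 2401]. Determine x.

2401

Compute 1000^2393 mod 3011 = 847, then multiply by 1000 repeatedly:
  1000^2393=847  1000^2394=909  1000^2395=2689  1000^2396=177  1000^2397=2362
  1000^2398=1376  1000^2399=2984  1000^2400=99  1000^2401=2648
Found 2648 at exponent 2401.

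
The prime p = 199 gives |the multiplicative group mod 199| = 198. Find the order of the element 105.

198

The order of 105 must divide p − 1 = 198 = 2 · 3^2 · 11.
Divisors: 1, 2, 3, 6, 9, 11, 18, 22, 33, 66, 99, 198.
Check each in increasing order: 105^1 ≡ 105;  105^2 ≡ 80;  105^3 ≡ 42;  105^6 ≡ 172;  105^9 ≡ 60;  105^11 ≡ 24;  105^18 ≡ 18;  105^22 ≡ 178;  105^33 ≡ 93;  105^66 ≡ 92;  105^99 ≡ 198;  105^198 ≡ 1.
Smallest exponent giving 1 is 198.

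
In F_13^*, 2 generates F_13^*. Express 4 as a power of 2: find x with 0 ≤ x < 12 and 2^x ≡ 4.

Successive powers of 2 modulo 13:
  2^0=1  2^1=2  2^2=4
So 2^2 ≡ 4 (mod 13), giving x = 2.

2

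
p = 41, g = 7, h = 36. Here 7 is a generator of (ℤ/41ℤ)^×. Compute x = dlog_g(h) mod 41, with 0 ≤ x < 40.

Successive powers of 7 modulo 41:
  7^0=1  7^1=7  7^2=8  7^3=15  7^4=23  7^5=38
  7^6=20  7^7=17  7^8=37  7^9=13  7^10=9  7^11=22
  7^12=31  7^13=12  7^14=2  7^15=14  7^16=16  7^17=30
  7^18=5  7^19=35  7^20=40  7^21=34  7^22=33  7^23=26
  7^24=18  7^25=3  7^26=21  7^27=24  7^28=4  7^29=28
  7^30=32  7^31=19  7^32=10  7^33=29  7^34=39  7^35=27
  7^36=25  7^37=11  7^38=36
So 7^38 ≡ 36 (mod 41), giving x = 38.

38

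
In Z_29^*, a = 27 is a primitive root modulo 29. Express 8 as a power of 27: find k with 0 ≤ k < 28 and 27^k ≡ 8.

17

Successive powers of 27 modulo 29:
  27^0=1  27^1=27  27^2=4  27^3=21  27^4=16  27^5=26
  27^6=6  27^7=17  27^8=24  27^9=10  27^10=9  27^11=11
  27^12=7  27^13=15  27^14=28  27^15=2  27^16=25  27^17=8
So 27^17 ≡ 8 (mod 29), giving k = 17.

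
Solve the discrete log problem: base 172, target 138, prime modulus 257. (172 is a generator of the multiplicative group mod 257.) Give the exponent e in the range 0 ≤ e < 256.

Baby-step giant-step with m = ceil(sqrt(256)) = 16.
Baby table (172^j mod 257 for j=0..15):
  0:1  1:172  2:29  3:105  4:70  5:218  6:231  7:154
  8:17  9:97  10:236  11:243  12:162  13:108  14:72  15:48
Giant step factor: 172^(-16) ≡ 249 (mod 257).
Scan 138·249^i mod 257 for i = 0, 1, …:
  i=0: 138   i=1: 181   i=2: 94   i=3: 19
  i=4: 105
Match at i=4, j=3: e = 4·16 + 3 = 67.

67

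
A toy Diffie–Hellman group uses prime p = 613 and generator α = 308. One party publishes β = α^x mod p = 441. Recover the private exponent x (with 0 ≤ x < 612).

340

Baby-step giant-step with m = ceil(sqrt(612)) = 25.
Baby table (308^j mod 613 for j=0..24):
  0:1  1:308  2:462  3:80  4:120  5:180  6:270  7:405
  8:301  9:145  10:524  11:173  12:566  13:236  14:354  15:531
  16:490  17:122  18:183  19:581  20:565  21:541  22:505  23:451
  24:370
Giant step factor: 308^(-25) ≡ 539 (mod 613).
Scan 441·539^i mod 613 for i = 0, 1, …:
  i=0: 441   i=1: 468   i=2: 309   i=3: 428
  i=4: 204   i=5: 229   i=6: 218   i=7: 419
  i=8: 257   i=9: 598   i=10: 497   i=11: 2
  i=12: 465   i=13: 531
Match at i=13, j=15: x = 13·25 + 15 = 340.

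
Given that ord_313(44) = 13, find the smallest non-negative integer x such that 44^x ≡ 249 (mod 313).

12

Successive powers of 44 modulo 313:
  44^0=1  44^1=44  44^2=58  44^3=48  44^4=234  44^5=280
  44^6=113  44^7=277  44^8=294  44^9=103  44^10=150  44^11=27
  44^12=249
So 44^12 ≡ 249 (mod 313), giving x = 12.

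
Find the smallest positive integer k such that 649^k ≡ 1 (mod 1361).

The order of 649 must divide p − 1 = 1360 = 2^4 · 5 · 17.
Divisors: 1, 2, 4, 5, 8, 10, 16, 17, 20, 34, 40, 68, 80, 85, 136, 170, 272, 340, 680, 1360.
Check each in increasing order: 649^1 ≡ 649;  649^2 ≡ 652;  649^4 ≡ 472;  649^5 ≡ 103;  649^8 ≡ 941;  649^10 ≡ 1082;  649^16 ≡ 831;  649^17 ≡ 363;  649^20 ≡ 264;  649^34 ≡ 1113;  649^40 ≡ 285;  649^68 ≡ 259;  649^80 ≡ 926;  649^85 ≡ 108;  649^136 ≡ 392;  649^170 ≡ 776;  649^272 ≡ 1232;  649^340 ≡ 614;  649^680 ≡ 1360;  649^1360 ≡ 1.
Smallest exponent giving 1 is 1360.

1360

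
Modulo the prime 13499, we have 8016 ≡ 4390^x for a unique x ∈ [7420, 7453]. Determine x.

7450

Compute 4390^7420 mod 13499 = 393, then multiply by 4390 repeatedly:
  4390^7420=393  4390^7421=10897  4390^7422=10873  4390^7423=6  4390^7424=12841
  4390^7425=166  4390^7426=13293  4390^7427=93  4390^7428=3300  4390^7429=2573
  4390^7430=10306  4390^7431=8191  4390^7432=10653  4390^7433=6134  4390^7434=11254
  4390^7435=12219  4390^7436=9883  4390^7437=584  4390^7438=12449  4390^7439=7158
  4390^7440=11447  4390^7441=9052  4390^7442=10723  4390^7443=2957  4390^7444=8691
  4390^7445=5316  4390^7446=10968  4390^7447=12086  4390^7448=6470  4390^7449=1404
  4390^7450=8016
Found 8016 at exponent 7450.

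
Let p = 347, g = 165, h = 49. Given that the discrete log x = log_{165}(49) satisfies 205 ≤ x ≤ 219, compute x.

Compute 165^205 mod 347 = 170, then multiply by 165 repeatedly:
  165^205=170  165^206=290  165^207=311  165^208=306  165^209=175
  165^210=74  165^211=65  165^212=315  165^213=272  165^214=117
  165^215=220  165^216=212  165^217=280  165^218=49
Found 49 at exponent 218.

218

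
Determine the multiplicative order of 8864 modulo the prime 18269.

18268

The order of 8864 must divide p − 1 = 18268 = 2^2 · 4567.
Divisors: 1, 2, 4, 4567, 9134, 18268.
Check each in increasing order: 8864^1 ≡ 8864;  8864^2 ≡ 13796;  8864^4 ≡ 3174;  8864^4567 ≡ 17285;  8864^9134 ≡ 18268;  8864^18268 ≡ 1.
Smallest exponent giving 1 is 18268.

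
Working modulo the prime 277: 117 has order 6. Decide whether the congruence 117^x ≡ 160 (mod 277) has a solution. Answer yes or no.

yes

⟨117⟩ has order 6; its elements mod 277 are {1, 116, 117, 160, 161, 276}.
160 is in this set.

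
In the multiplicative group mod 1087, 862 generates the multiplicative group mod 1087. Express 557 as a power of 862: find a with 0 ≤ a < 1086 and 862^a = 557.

179

Baby-step giant-step with m = ceil(sqrt(1086)) = 33.
Baby table (862^j mod 1087 for j=0..32):
  0:1  1:862  2:623  3:48  4:70  5:555  6:130  7:99
  8:552  9:805  10:404  11:408  12:595  13:913  14:18  15:298
  16:344  17:864  18:173  19:207  20:166  21:695  22:153  23:359
  24:750  25:822  26:927  27:129  28:324  29:1016  30:757  31:334
  32:940
Giant step factor: 862^(-33) ≡ 180 (mod 1087).
Scan 557·180^i mod 1087 for i = 0, 1, …:
  i=0: 557   i=1: 256   i=2: 426   i=3: 590
  i=4: 761   i=5: 18
Match at i=5, j=14: a = 5·33 + 14 = 179.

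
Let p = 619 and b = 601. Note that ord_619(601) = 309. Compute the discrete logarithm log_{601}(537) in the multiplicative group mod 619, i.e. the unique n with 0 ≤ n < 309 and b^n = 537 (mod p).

Successive powers of 601 modulo 619:
  601^0=1  601^1=601  601^2=324  601^3=358  601^4=365  601^5=239
  601^6=31  601^7=61  601^8=140  601^9=575  601^10=173  601^11=600
  601^12=342  601^13=34  601^14=7  601^15=493  601^16=411  601^17=30
  601^18=79  601^19=435  601^20=217  601^21=427  601^22=361  601^23=311
  601^24=592  601^25=486  601^26=537
So 601^26 ≡ 537 (mod 619), giving n = 26.

26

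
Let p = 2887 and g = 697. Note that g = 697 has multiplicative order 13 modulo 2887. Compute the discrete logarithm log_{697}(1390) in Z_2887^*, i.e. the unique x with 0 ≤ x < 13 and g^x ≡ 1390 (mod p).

7

Successive powers of 697 modulo 2887:
  697^0=1  697^1=697  697^2=793  697^3=1304  697^4=2370  697^5=526
  697^6=2860  697^7=1390
So 697^7 ≡ 1390 (mod 2887), giving x = 7.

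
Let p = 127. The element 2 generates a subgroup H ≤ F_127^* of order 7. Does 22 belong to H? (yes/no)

22 ∈ ⟨2⟩ iff 22^7 ≡ 1 (mod 127), since |⟨2⟩| = 7.
22^7 mod 127 = 37.
Since 37 ≠ 1, 22 does not lie in the subgroup.

no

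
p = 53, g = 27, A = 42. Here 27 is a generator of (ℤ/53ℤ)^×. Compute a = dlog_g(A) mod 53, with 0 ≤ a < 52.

20

Baby-step giant-step with m = ceil(sqrt(52)) = 8.
Baby table (27^j mod 53 for j=0..7):
  0:1  1:27  2:40  3:20  4:10  5:5  6:29  7:41
Giant step factor: 27^(-8) ≡ 44 (mod 53).
Scan 42·44^i mod 53 for i = 0, 1, …:
  i=0: 42   i=1: 46   i=2: 10
Match at i=2, j=4: a = 2·8 + 4 = 20.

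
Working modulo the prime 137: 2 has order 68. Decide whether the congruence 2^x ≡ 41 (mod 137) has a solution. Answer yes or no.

no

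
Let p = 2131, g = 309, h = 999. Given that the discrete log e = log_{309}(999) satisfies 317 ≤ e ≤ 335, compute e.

320

Compute 309^317 mod 2131 = 2019, then multiply by 309 repeatedly:
  309^317=2019  309^318=1619  309^319=1617  309^320=999
Found 999 at exponent 320.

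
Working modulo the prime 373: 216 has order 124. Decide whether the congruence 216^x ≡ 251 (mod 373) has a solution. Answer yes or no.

no

251 ∈ ⟨216⟩ iff 251^124 ≡ 1 (mod 373), since |⟨216⟩| = 124.
251^124 mod 373 = 88.
Since 88 ≠ 1, 251 does not lie in the subgroup.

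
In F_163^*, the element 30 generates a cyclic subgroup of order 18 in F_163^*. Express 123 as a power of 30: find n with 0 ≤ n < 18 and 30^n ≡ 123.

Successive powers of 30 modulo 163:
  30^0=1  30^1=30  30^2=85  30^3=105  30^4=53  30^5=123
So 30^5 ≡ 123 (mod 163), giving n = 5.

5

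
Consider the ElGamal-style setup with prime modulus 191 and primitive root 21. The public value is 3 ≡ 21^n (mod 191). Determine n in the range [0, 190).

58

Baby-step giant-step with m = ceil(sqrt(190)) = 14.
Baby table (21^j mod 191 for j=0..13):
  0:1  1:21  2:59  3:93  4:43  5:139  6:54  7:179
  8:130  9:56  10:30  11:57  12:51  13:116
Giant step factor: 21^(-14) ≡ 65 (mod 191).
Scan 3·65^i mod 191 for i = 0, 1, …:
  i=0: 3   i=1: 4   i=2: 69   i=3: 92
  i=4: 59
Match at i=4, j=2: n = 4·14 + 2 = 58.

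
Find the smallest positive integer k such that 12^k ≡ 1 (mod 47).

The order of 12 must divide p − 1 = 46 = 2 · 23.
Divisors: 1, 2, 23, 46.
Check each in increasing order: 12^1 ≡ 12;  12^2 ≡ 3;  12^23 ≡ 1.
Smallest exponent giving 1 is 23.

23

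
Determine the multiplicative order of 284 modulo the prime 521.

13

The order of 284 must divide p − 1 = 520 = 2^3 · 5 · 13.
Divisors: 1, 2, 4, 5, 8, 10, 13, 20, 26, 40, 52, 65, 104, 130, 260, 520.
Check each in increasing order: 284^1 ≡ 284;  284^2 ≡ 422;  284^4 ≡ 423;  284^5 ≡ 302;  284^8 ≡ 226;  284^10 ≡ 29;  284^13 ≡ 1.
Smallest exponent giving 1 is 13.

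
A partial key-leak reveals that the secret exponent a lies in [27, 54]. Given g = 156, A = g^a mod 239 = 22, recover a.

28

Compute 156^27 mod 239 = 89, then multiply by 156 repeatedly:
  156^27=89  156^28=22
Found 22 at exponent 28.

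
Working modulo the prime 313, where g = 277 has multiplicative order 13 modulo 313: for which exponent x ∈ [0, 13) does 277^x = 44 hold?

Successive powers of 277 modulo 313:
  277^0=1  277^1=277  277^2=44
So 277^2 ≡ 44 (mod 313), giving x = 2.

2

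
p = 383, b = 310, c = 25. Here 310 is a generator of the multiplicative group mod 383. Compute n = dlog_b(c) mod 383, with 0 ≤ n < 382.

Baby-step giant-step with m = ceil(sqrt(382)) = 20.
Baby table (310^j mod 383 for j=0..19):
  0:1  1:310  2:350  3:111  4:323  5:167  6:65  7:234
  8:153  9:321  10:313  11:131  12:12  13:273  14:370  15:183
  16:46  17:89  18:14  19:127
Giant step factor: 310^(-20) ≡ 223 (mod 383).
Scan 25·223^i mod 383 for i = 0, 1, …:
  i=0: 25   i=1: 213   i=2: 7   i=3: 29
  i=4: 339   i=5: 146   i=6: 3   i=7: 286
  i=8: 200   i=9: 172     …   i=17: 227
  i=18: 65
Match at i=18, j=6: n = 18·20 + 6 = 366.

366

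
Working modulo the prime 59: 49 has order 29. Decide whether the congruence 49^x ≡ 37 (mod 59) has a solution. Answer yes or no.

no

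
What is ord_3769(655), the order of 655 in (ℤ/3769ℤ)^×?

The order of 655 must divide p − 1 = 3768 = 2^3 · 3 · 157.
Divisors: 1, 2, 3, 4, 6, 8, 12, 24, 157, 314, 471, 628, 942, 1256, 1884, 3768.
Check each in increasing order: 655^1 ≡ 655;  655^2 ≡ 3128;  655^3 ≡ 2273;  655^4 ≡ 60;  655^6 ≡ 2999;  655^8 ≡ 3600;  655^12 ≡ 1167;  655^24 ≡ 1280;  655^157 ≡ 402;  655^314 ≡ 3306;  655^471 ≡ 2324;  655^628 ≡ 3305;  655^942 ≡ 3768;  655^1256 ≡ 463;  655^1884 ≡ 1.
Smallest exponent giving 1 is 1884.

1884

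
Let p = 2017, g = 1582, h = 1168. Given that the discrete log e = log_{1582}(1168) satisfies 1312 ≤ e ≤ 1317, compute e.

Compute 1582^1312 mod 2017 = 1168, then multiply by 1582 repeatedly:
  1582^1312=1168
Found 1168 at exponent 1312.

1312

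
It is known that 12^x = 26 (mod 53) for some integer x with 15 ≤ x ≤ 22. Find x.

Compute 12^15 mod 53 = 26, then multiply by 12 repeatedly:
  12^15=26
Found 26 at exponent 15.

15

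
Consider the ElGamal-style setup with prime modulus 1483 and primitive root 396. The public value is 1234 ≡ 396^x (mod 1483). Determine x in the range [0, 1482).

1474

Baby-step giant-step with m = ceil(sqrt(1482)) = 39.
Baby table (396^j mod 1483 for j=0..38):
  0:1  1:396  2:1101  3:1477  4:590  5:809  6:36  7:909
  8:1078  9:1267  10:478  11:947  12:1296  13:98  14:250  15:1122
  16:895  17:1466  18:683  19:562  20:102  21:351  22:1077  23:871
  24:860  25:953  26:706  27:772  28:214  29:213  30:1300  31:199
  32:205  33:1098  34:289  35:253  36:827  37:1232  38:1448
Giant step factor: 396^(-39) ≡ 662 (mod 1483).
Scan 1234·662^i mod 1483 for i = 0, 1, …:
  i=0: 1234   i=1: 1258   i=2: 833   i=3: 1253
  i=4: 489   i=5: 424   i=6: 401   i=7: 5
  i=8: 344   i=9: 829     …   i=36: 240
  i=37: 199
Match at i=37, j=31: x = 37·39 + 31 = 1474.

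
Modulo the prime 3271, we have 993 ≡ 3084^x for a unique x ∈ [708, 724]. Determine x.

Compute 3084^708 mod 3271 = 168, then multiply by 3084 repeatedly:
  3084^708=168  3084^709=1294  3084^710=76  3084^711=2143  3084^712=1592
  3084^713=3228  3084^714=1499  3084^715=993
Found 993 at exponent 715.

715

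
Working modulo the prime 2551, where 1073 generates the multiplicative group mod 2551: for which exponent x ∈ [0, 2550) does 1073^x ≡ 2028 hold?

1673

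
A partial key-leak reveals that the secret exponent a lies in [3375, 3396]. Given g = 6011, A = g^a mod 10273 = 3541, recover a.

3388

Compute 6011^3375 mod 10273 = 7241, then multiply by 6011 repeatedly:
  6011^3375=7241  6011^3376=9223  6011^3377=6345  6011^3378=6419  6011^3379=9494
  6011^3380=1919  6011^3381=8803  6011^3382=8883  6011^3383=6932  6011^3384=964
  6011^3385=632  6011^3386=8215  6011^3387=8327  6011^3388=3541
Found 3541 at exponent 3388.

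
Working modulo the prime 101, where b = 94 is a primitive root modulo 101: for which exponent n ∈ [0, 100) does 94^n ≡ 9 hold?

82

Baby-step giant-step with m = ceil(sqrt(100)) = 10.
Baby table (94^j mod 101 for j=0..9):
  0:1  1:94  2:49  3:61  4:78  5:60  6:85  7:11
  8:24  9:34
Giant step factor: 94^(-10) ≡ 14 (mod 101).
Scan 9·14^i mod 101 for i = 0, 1, …:
  i=0: 9   i=1: 25   i=2: 47   i=3: 52
  i=4: 21   i=5: 92   i=6: 76   i=7: 54
  i=8: 49
Match at i=8, j=2: n = 8·10 + 2 = 82.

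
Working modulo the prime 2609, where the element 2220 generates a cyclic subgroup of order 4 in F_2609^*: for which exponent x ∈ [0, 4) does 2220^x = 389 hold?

3

Successive powers of 2220 modulo 2609:
  2220^0=1  2220^1=2220  2220^2=2608  2220^3=389
So 2220^3 ≡ 389 (mod 2609), giving x = 3.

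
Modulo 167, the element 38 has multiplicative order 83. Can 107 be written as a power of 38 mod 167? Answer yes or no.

yes

107 ∈ ⟨38⟩ iff 107^83 ≡ 1 (mod 167), since |⟨38⟩| = 83.
107^83 mod 167 = 1.
Since 1 = 1, 107 lies in the subgroup.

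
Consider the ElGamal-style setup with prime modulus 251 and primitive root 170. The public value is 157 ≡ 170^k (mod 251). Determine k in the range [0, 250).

155

Baby-step giant-step with m = ceil(sqrt(250)) = 16.
Baby table (170^j mod 251 for j=0..15):
  0:1  1:170  2:35  3:177  4:221  5:171  6:205  7:212
  8:147  9:141  10:125  11:166  12:108  13:37  14:15  15:40
Giant step factor: 170^(-16) ≡ 131 (mod 251).
Scan 157·131^i mod 251 for i = 0, 1, …:
  i=0: 157   i=1: 236   i=2: 43   i=3: 111
  i=4: 234   i=5: 32   i=6: 176   i=7: 215
  i=8: 53   i=9: 166
Match at i=9, j=11: k = 9·16 + 11 = 155.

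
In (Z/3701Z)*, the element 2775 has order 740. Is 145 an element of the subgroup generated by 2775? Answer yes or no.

no

145 ∈ ⟨2775⟩ iff 145^740 ≡ 1 (mod 3701), since |⟨2775⟩| = 740.
145^740 mod 3701 = 1620.
Since 1620 ≠ 1, 145 does not lie in the subgroup.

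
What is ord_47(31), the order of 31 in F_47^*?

46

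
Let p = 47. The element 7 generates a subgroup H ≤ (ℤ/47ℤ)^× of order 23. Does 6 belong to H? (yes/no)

yes

⟨7⟩ has order 23; its elements mod 47 are {1, 2, 3, 4, 6, 7, 8, 9, 12, 14, 16, 17, 18, 21, 24, 25, 27, 28, 32, 34, 36, 37, 42}.
6 is in this set.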